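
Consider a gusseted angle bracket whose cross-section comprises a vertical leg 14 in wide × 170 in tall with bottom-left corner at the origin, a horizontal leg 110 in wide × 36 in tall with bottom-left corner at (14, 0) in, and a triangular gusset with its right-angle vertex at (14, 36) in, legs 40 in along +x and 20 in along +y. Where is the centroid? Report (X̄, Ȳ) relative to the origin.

vertical leg: A = 14 × 170 = 2380.00, centroid at (7.00, 85.00).
horizontal leg: A = 110 × 36 = 3960.00, centroid at (69.00, 18.00).
gusset: A = ½·40·20 = 400.00, centroid at (27.33, 42.67).
ΣA = 6740.00 in², ΣAX̄ = 300833.33 in³, ΣAȲ = 290646.67 in³.
X̄ = 300833.33/6740.00 = 44.63 in; Ȳ = 290646.67/6740.00 = 43.12 in.

X̄ = 44.63 in, Ȳ = 43.12 in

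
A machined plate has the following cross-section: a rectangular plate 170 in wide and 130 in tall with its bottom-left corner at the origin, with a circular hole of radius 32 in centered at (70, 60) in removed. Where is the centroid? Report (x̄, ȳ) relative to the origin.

plate: A = 170 × 130 = 22100.00, centroid at (85.00, 65.00).
hole: A = −π·32² = -3216.99, centroid at (70.00, 60.00).
ΣA = 18883.01 in², ΣAx̄ = 1653310.64 in³, ΣAȳ = 1243480.55 in³.
x̄ = 1653310.64/18883.01 = 87.56 in; ȳ = 1243480.55/18883.01 = 65.85 in.

x̄ = 87.56 in, ȳ = 65.85 in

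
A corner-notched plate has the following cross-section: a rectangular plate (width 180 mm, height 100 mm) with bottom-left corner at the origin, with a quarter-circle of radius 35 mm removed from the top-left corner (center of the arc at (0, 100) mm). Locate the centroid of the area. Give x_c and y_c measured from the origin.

x_c = 94.24 mm, y_c = 48.02 mm

plate: A = 180 × 100 = 18000.00, centroid at (90.00, 50.00).
removed quarter-circle: A = −¼π·35² = -962.11, centroid at (14.85, 85.15).
ΣA = 17037.89 mm², ΣAx_c = 1605708.33 mm³, ΣAy_c = 818080.39 mm³.
x_c = 1605708.33/17037.89 = 94.24 mm; y_c = 818080.39/17037.89 = 48.02 mm.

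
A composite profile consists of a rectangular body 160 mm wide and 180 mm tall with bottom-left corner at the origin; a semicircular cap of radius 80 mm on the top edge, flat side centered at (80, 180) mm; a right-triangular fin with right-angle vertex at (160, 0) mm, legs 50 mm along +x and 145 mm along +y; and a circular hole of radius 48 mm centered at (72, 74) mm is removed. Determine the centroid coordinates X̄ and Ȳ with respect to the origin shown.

Part | A | x̄ᵢ | ȳᵢ | A·x̄ᵢ | A·ȳᵢ
rectangular body | 28800.00 | 80.00 | 90.00 | 2304000.00 | 2592000.00
semicircular top | 10053.10 | 80.00 | 213.95 | 804247.72 | 2150890.70
triangular fin | 3625.00 | 176.67 | 48.33 | 640416.67 | 175208.33
hole | -7238.23 | 72.00 | 74.00 | -521152.52 | -535628.98
Σ | 35239.87 |  |  | 3227511.86 | 4382470.05
X̄ = 3227511.86 / 35239.87 = 91.59 mm
Ȳ = 4382470.05 / 35239.87 = 124.36 mm

X̄ = 91.59 mm, Ȳ = 124.36 mm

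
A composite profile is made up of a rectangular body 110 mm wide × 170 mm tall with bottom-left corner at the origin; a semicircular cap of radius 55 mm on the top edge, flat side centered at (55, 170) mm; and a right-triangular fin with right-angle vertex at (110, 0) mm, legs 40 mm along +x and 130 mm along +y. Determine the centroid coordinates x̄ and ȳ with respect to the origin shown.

x̄ = 61.82 mm, ȳ = 100.60 mm

Part | A | x̄ᵢ | ȳᵢ | A·x̄ᵢ | A·ȳᵢ
rectangular body | 18700.00 | 55.00 | 85.00 | 1028500.00 | 1589500.00
semicircular top | 4751.66 | 55.00 | 193.34 | 261341.24 | 918698.68
triangular fin | 2600.00 | 123.33 | 43.33 | 320666.67 | 112666.67
Σ | 26051.66 |  |  | 1610507.91 | 2620865.34
x̄ = 1610507.91 / 26051.66 = 61.82 mm
ȳ = 2620865.34 / 26051.66 = 100.60 mm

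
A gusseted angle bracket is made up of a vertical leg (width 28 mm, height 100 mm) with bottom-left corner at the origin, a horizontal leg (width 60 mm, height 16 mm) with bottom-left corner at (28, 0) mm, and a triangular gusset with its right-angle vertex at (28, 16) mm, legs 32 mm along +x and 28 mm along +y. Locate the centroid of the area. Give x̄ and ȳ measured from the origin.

vertical leg: A = 28 × 100 = 2800.00, centroid at (14.00, 50.00).
horizontal leg: A = 60 × 16 = 960.00, centroid at (58.00, 8.00).
gusset: A = ½·32·28 = 448.00, centroid at (38.67, 25.33).
ΣA = 4208.00 mm²
ΣAx̄ = (2800.00)(14.00) + (960.00)(58.00) + (448.00)(38.67) = 112202.67 mm³
ΣAȳ = (2800.00)(50.00) + (960.00)(8.00) + (448.00)(25.33) = 159029.33 mm³
x̄ = 112202.67 / 4208.00 = 26.66 mm
ȳ = 159029.33 / 4208.00 = 37.79 mm

x̄ = 26.66 mm, ȳ = 37.79 mm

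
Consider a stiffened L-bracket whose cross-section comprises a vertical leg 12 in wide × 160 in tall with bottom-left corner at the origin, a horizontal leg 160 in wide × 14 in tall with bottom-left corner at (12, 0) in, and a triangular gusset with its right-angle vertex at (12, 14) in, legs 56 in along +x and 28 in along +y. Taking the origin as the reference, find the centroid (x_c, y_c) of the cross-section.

vertical leg: A = 12 × 160 = 1920.00, centroid at (6.00, 80.00).
horizontal leg: A = 160 × 14 = 2240.00, centroid at (92.00, 7.00).
gusset: A = ½·56·28 = 784.00, centroid at (30.67, 23.33).
ΣA = 4944.00 in², ΣAx_c = 241642.67 in³, ΣAy_c = 187573.33 in³.
x_c = 241642.67/4944.00 = 48.88 in; y_c = 187573.33/4944.00 = 37.94 in.

x_c = 48.88 in, y_c = 37.94 in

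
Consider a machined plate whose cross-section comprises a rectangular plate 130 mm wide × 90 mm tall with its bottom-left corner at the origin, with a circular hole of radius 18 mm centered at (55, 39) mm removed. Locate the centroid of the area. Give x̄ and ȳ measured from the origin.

x̄ = 65.95 mm, ȳ = 45.57 mm

Part | A | x̄ᵢ | ȳᵢ | A·x̄ᵢ | A·ȳᵢ
plate | 11700.00 | 65.00 | 45.00 | 760500.00 | 526500.00
hole | -1017.88 | 55.00 | 39.00 | -55983.18 | -39697.16
Σ | 10682.12 |  |  | 704516.82 | 486802.84
x̄ = 704516.82 / 10682.12 = 65.95 mm
ȳ = 486802.84 / 10682.12 = 45.57 mm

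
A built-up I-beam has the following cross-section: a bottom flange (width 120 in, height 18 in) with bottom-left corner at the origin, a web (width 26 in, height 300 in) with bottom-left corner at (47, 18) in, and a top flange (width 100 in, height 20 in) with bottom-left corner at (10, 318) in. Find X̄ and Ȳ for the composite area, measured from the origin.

X̄ = 60.00 in, Ȳ = 166.04 in

bottom flange: A = 120 × 18 = 2160.00, centroid at (60.00, 9.00).
web: A = 26 × 300 = 7800.00, centroid at (60.00, 168.00).
top flange: A = 100 × 20 = 2000.00, centroid at (60.00, 328.00).
ΣA = 11960.00 in²
ΣAX̄ = (2160.00)(60.00) + (7800.00)(60.00) + (2000.00)(60.00) = 717600.00 in³
ΣAȲ = (2160.00)(9.00) + (7800.00)(168.00) + (2000.00)(328.00) = 1985840.00 in³
X̄ = 717600.00 / 11960.00 = 60.00 in
Ȳ = 1985840.00 / 11960.00 = 166.04 in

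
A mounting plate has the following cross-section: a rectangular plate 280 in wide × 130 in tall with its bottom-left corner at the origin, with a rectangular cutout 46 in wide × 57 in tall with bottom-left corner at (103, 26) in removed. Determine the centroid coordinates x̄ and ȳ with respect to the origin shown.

plate: A = 280 × 130 = 36400.00, centroid at (140.00, 65.00).
hole: A = −(46 × 57) = -2622.00, centroid at (126.00, 54.50).
ΣA = 33778.00 in²
ΣAx̄ = (36400.00)(140.00) + (-2622.00)(126.00) = 4765628.00 in³
ΣAȳ = (36400.00)(65.00) + (-2622.00)(54.50) = 2223101.00 in³
x̄ = 4765628.00 / 33778.00 = 141.09 in
ȳ = 2223101.00 / 33778.00 = 65.82 in

x̄ = 141.09 in, ȳ = 65.82 in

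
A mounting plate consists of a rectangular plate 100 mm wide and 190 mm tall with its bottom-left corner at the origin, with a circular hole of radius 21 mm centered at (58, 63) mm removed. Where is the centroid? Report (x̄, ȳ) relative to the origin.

x̄ = 49.37 mm, ȳ = 97.52 mm

plate: A = 100 × 190 = 19000.00, centroid at (50.00, 95.00).
hole: A = −π·21² = -1385.44, centroid at (58.00, 63.00).
ΣA = 17614.56 mm², ΣAx̄ = 869644.34 mm³, ΣAȳ = 1717717.13 mm³.
x̄ = 869644.34/17614.56 = 49.37 mm; ȳ = 1717717.13/17614.56 = 97.52 mm.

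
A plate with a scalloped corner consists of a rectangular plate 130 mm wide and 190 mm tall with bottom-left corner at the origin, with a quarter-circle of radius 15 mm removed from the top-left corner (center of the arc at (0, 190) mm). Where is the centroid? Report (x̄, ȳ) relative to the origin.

x̄ = 65.42 mm, ȳ = 94.36 mm

Part | A | x̄ᵢ | ȳᵢ | A·x̄ᵢ | A·ȳᵢ
plate | 24700.00 | 65.00 | 95.00 | 1605500.00 | 2346500.00
removed quarter-circle | -176.71 | 6.37 | 183.63 | -1125.00 | -32450.77
Σ | 24523.29 |  |  | 1604375.00 | 2314049.23
x̄ = 1604375.00 / 24523.29 = 65.42 mm
ȳ = 2314049.23 / 24523.29 = 94.36 mm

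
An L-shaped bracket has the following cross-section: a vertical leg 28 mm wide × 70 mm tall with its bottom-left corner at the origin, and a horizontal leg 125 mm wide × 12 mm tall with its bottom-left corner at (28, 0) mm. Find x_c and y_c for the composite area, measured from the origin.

x_c = 47.16 mm, y_c = 22.43 mm

vertical leg: A = 28 × 70 = 1960.00, centroid at (14.00, 35.00).
horizontal leg: A = 125 × 12 = 1500.00, centroid at (90.50, 6.00).
ΣA = 3460.00 mm²
ΣAx_c = (1960.00)(14.00) + (1500.00)(90.50) = 163190.00 mm³
ΣAy_c = (1960.00)(35.00) + (1500.00)(6.00) = 77600.00 mm³
x_c = 163190.00 / 3460.00 = 47.16 mm
y_c = 77600.00 / 3460.00 = 22.43 mm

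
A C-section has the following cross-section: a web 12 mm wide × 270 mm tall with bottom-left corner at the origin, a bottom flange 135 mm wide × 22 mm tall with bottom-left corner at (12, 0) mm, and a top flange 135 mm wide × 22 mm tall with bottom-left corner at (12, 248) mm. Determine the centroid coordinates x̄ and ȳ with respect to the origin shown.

x̄ = 53.56 mm, ȳ = 135.00 mm

web: A = 12 × 270 = 3240.00, centroid at (6.00, 135.00).
bottom flange: A = 135 × 22 = 2970.00, centroid at (79.50, 11.00).
top flange: A = 135 × 22 = 2970.00, centroid at (79.50, 259.00).
ΣA = 9180.00 mm², ΣAx̄ = 491670.00 mm³, ΣAȳ = 1239300.00 mm³.
x̄ = 491670.00/9180.00 = 53.56 mm; ȳ = 1239300.00/9180.00 = 135.00 mm.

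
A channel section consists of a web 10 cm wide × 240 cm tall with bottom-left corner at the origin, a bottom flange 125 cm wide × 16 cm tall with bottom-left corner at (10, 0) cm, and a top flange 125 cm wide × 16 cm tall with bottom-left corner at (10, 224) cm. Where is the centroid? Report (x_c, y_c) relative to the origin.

x_c = 47.19 cm, y_c = 120.00 cm

web: A = 10 × 240 = 2400.00, centroid at (5.00, 120.00).
bottom flange: A = 125 × 16 = 2000.00, centroid at (72.50, 8.00).
top flange: A = 125 × 16 = 2000.00, centroid at (72.50, 232.00).
ΣA = 6400.00 cm²
ΣAx_c = (2400.00)(5.00) + (2000.00)(72.50) + (2000.00)(72.50) = 302000.00 cm³
ΣAy_c = (2400.00)(120.00) + (2000.00)(8.00) + (2000.00)(232.00) = 768000.00 cm³
x_c = 302000.00 / 6400.00 = 47.19 cm
y_c = 768000.00 / 6400.00 = 120.00 cm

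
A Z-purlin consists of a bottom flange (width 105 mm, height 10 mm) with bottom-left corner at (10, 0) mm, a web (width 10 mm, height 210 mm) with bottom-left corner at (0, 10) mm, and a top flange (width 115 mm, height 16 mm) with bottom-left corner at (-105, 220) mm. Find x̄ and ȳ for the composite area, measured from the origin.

Part | A | x̄ᵢ | ȳᵢ | A·x̄ᵢ | A·ȳᵢ
bottom flange | 1050.00 | 62.50 | 5.00 | 65625.00 | 5250.00
web | 2100.00 | 5.00 | 115.00 | 10500.00 | 241500.00
top flange | 1840.00 | -47.50 | 228.00 | -87400.00 | 419520.00
Σ | 4990.00 |  |  | -11275.00 | 666270.00
x̄ = -11275.00 / 4990.00 = -2.26 mm
ȳ = 666270.00 / 4990.00 = 133.52 mm

x̄ = -2.26 mm, ȳ = 133.52 mm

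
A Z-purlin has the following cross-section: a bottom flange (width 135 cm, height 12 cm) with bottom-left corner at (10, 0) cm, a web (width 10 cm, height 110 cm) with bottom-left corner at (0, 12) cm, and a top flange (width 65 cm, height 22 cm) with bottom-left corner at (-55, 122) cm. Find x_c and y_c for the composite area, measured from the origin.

bottom flange: A = 135 × 12 = 1620.00, centroid at (77.50, 6.00).
web: A = 10 × 110 = 1100.00, centroid at (5.00, 67.00).
top flange: A = 65 × 22 = 1430.00, centroid at (-22.50, 133.00).
ΣA = 4150.00 cm², ΣAx_c = 98875.00 cm³, ΣAy_c = 273610.00 cm³.
x_c = 98875.00/4150.00 = 23.83 cm; y_c = 273610.00/4150.00 = 65.93 cm.

x_c = 23.83 cm, y_c = 65.93 cm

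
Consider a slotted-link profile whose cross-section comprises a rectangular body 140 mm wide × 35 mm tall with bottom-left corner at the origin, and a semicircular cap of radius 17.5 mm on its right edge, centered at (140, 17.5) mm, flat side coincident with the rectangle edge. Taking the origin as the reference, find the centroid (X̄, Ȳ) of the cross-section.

rectangular body: A = 140 × 35 = 4900.00, centroid at (70.00, 17.50).
semicircular end: A = ½π·17.5² = 481.06, centroid at (147.43, 17.50).
ΣA = 5381.06 mm², ΣAX̄ = 413920.81 mm³, ΣAȲ = 94168.49 mm³.
X̄ = 413920.81/5381.06 = 76.92 mm; Ȳ = 94168.49/5381.06 = 17.50 mm.

X̄ = 76.92 mm, Ȳ = 17.50 mm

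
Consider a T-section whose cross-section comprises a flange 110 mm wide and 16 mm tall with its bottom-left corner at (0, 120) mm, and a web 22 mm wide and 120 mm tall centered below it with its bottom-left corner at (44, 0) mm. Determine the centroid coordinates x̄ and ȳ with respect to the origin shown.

Part | A | x̄ᵢ | ȳᵢ | A·x̄ᵢ | A·ȳᵢ
web | 2640.00 | 55.00 | 60.00 | 145200.00 | 158400.00
flange | 1760.00 | 55.00 | 128.00 | 96800.00 | 225280.00
Σ | 4400.00 |  |  | 242000.00 | 383680.00
x̄ = 242000.00 / 4400.00 = 55.00 mm
ȳ = 383680.00 / 4400.00 = 87.20 mm

x̄ = 55.00 mm, ȳ = 87.20 mm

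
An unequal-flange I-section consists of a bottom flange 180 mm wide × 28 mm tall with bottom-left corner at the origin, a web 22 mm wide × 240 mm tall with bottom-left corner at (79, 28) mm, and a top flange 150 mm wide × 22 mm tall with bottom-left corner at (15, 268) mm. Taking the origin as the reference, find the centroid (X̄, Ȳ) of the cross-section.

X̄ = 90.00 mm, Ȳ = 130.15 mm

bottom flange: A = 180 × 28 = 5040.00, centroid at (90.00, 14.00).
web: A = 22 × 240 = 5280.00, centroid at (90.00, 148.00).
top flange: A = 150 × 22 = 3300.00, centroid at (90.00, 279.00).
ΣA = 13620.00 mm²
ΣAX̄ = (5040.00)(90.00) + (5280.00)(90.00) + (3300.00)(90.00) = 1225800.00 mm³
ΣAȲ = (5040.00)(14.00) + (5280.00)(148.00) + (3300.00)(279.00) = 1772700.00 mm³
X̄ = 1225800.00 / 13620.00 = 90.00 mm
Ȳ = 1772700.00 / 13620.00 = 130.15 mm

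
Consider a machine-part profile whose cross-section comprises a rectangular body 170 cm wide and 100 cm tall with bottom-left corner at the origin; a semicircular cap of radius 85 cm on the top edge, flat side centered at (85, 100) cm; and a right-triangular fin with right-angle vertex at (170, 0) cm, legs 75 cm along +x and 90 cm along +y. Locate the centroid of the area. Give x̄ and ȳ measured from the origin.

x̄ = 96.70 cm, ȳ = 78.66 cm

Part | A | x̄ᵢ | ȳᵢ | A·x̄ᵢ | A·ȳᵢ
rectangular body | 17000.00 | 85.00 | 50.00 | 1445000.00 | 850000.00
semicircular top | 11349.00 | 85.00 | 136.08 | 964665.29 | 1544317.01
triangular fin | 3375.00 | 195.00 | 30.00 | 658125.00 | 101250.00
Σ | 31724.00 |  |  | 3067790.29 | 2495567.01
x̄ = 3067790.29 / 31724.00 = 96.70 cm
ȳ = 2495567.01 / 31724.00 = 78.66 cm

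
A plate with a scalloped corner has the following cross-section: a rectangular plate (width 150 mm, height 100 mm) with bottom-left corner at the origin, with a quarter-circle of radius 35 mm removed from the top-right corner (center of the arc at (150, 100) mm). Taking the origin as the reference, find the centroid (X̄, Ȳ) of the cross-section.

X̄ = 70.88 mm, Ȳ = 47.59 mm

plate: A = 150 × 100 = 15000.00, centroid at (75.00, 50.00).
removed quarter-circle: A = −¼π·35² = -962.11, centroid at (135.15, 85.15).
ΣA = 14037.89 mm²
ΣAX̄ = (15000.00)(75.00) + (-962.11)(135.15) = 994974.75 mm³
ΣAȲ = (15000.00)(50.00) + (-962.11)(85.15) = 668080.39 mm³
X̄ = 994974.75 / 14037.89 = 70.88 mm
Ȳ = 668080.39 / 14037.89 = 47.59 mm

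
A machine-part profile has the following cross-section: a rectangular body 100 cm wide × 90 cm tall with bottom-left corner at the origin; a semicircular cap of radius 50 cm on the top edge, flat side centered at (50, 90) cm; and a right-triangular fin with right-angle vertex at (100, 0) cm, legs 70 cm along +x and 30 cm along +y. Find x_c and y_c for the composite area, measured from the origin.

x_c = 55.51 cm, y_c = 60.98 cm

Part | A | x̄ᵢ | ȳᵢ | A·x̄ᵢ | A·ȳᵢ
rectangular body | 9000.00 | 50.00 | 45.00 | 450000.00 | 405000.00
semicircular top | 3926.99 | 50.00 | 111.22 | 196349.54 | 436762.51
triangular fin | 1050.00 | 123.33 | 10.00 | 129500.00 | 10500.00
Σ | 13976.99 |  |  | 775849.54 | 852262.51
x_c = 775849.54 / 13976.99 = 55.51 cm
y_c = 852262.51 / 13976.99 = 60.98 cm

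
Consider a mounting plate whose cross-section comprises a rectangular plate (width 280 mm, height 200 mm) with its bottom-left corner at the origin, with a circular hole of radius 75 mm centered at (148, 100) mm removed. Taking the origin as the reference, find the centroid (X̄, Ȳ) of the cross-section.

X̄ = 136.31 mm, Ȳ = 100.00 mm

plate: A = 280 × 200 = 56000.00, centroid at (140.00, 100.00).
hole: A = −π·75² = -17671.46, centroid at (148.00, 100.00).
ΣA = 38328.54 mm², ΣAX̄ = 5224624.12 mm³, ΣAȲ = 3832854.13 mm³.
X̄ = 5224624.12/38328.54 = 136.31 mm; Ȳ = 3832854.13/38328.54 = 100.00 mm.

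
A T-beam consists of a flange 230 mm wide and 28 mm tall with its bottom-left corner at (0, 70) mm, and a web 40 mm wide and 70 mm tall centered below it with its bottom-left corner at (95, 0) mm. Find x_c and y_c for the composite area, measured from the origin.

Part | A | x̄ᵢ | ȳᵢ | A·x̄ᵢ | A·ȳᵢ
web | 2800.00 | 115.00 | 35.00 | 322000.00 | 98000.00
flange | 6440.00 | 115.00 | 84.00 | 740600.00 | 540960.00
Σ | 9240.00 |  |  | 1062600.00 | 638960.00
x_c = 1062600.00 / 9240.00 = 115.00 mm
y_c = 638960.00 / 9240.00 = 69.15 mm

x_c = 115.00 mm, y_c = 69.15 mm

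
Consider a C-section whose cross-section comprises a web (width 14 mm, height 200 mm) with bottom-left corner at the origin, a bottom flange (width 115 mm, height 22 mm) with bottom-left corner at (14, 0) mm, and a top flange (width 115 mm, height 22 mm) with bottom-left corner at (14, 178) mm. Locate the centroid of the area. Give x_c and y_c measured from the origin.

x_c = 48.52 mm, y_c = 100.00 mm

web: A = 14 × 200 = 2800.00, centroid at (7.00, 100.00).
bottom flange: A = 115 × 22 = 2530.00, centroid at (71.50, 11.00).
top flange: A = 115 × 22 = 2530.00, centroid at (71.50, 189.00).
ΣA = 7860.00 mm²
ΣAx_c = (2800.00)(7.00) + (2530.00)(71.50) + (2530.00)(71.50) = 381390.00 mm³
ΣAy_c = (2800.00)(100.00) + (2530.00)(11.00) + (2530.00)(189.00) = 786000.00 mm³
x_c = 381390.00 / 7860.00 = 48.52 mm
y_c = 786000.00 / 7860.00 = 100.00 mm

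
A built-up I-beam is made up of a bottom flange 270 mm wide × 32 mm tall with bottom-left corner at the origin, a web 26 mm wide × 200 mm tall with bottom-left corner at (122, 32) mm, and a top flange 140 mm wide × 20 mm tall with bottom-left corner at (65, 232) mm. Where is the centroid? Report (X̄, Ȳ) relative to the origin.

bottom flange: A = 270 × 32 = 8640.00, centroid at (135.00, 16.00).
web: A = 26 × 200 = 5200.00, centroid at (135.00, 132.00).
top flange: A = 140 × 20 = 2800.00, centroid at (135.00, 242.00).
ΣA = 16640.00 mm², ΣAX̄ = 2246400.00 mm³, ΣAȲ = 1502240.00 mm³.
X̄ = 2246400.00/16640.00 = 135.00 mm; Ȳ = 1502240.00/16640.00 = 90.28 mm.

X̄ = 135.00 mm, Ȳ = 90.28 mm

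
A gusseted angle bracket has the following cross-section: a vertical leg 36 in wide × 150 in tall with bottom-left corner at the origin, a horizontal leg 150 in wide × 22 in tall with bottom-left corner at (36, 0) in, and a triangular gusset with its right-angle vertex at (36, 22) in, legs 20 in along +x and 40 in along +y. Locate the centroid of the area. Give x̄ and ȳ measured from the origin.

vertical leg: A = 36 × 150 = 5400.00, centroid at (18.00, 75.00).
horizontal leg: A = 150 × 22 = 3300.00, centroid at (111.00, 11.00).
gusset: A = ½·20·40 = 400.00, centroid at (42.67, 35.33).
ΣA = 9100.00 in²
ΣAx̄ = (5400.00)(18.00) + (3300.00)(111.00) + (400.00)(42.67) = 480566.67 in³
ΣAȳ = (5400.00)(75.00) + (3300.00)(11.00) + (400.00)(35.33) = 455433.33 in³
x̄ = 480566.67 / 9100.00 = 52.81 in
ȳ = 455433.33 / 9100.00 = 50.05 in

x̄ = 52.81 in, ȳ = 50.05 in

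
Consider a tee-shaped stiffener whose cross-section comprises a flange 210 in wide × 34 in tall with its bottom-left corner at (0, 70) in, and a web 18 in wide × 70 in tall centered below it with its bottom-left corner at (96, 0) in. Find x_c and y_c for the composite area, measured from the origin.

web: A = 18 × 70 = 1260.00, centroid at (105.00, 35.00).
flange: A = 210 × 34 = 7140.00, centroid at (105.00, 87.00).
ΣA = 8400.00 in²
ΣAx_c = (1260.00)(105.00) + (7140.00)(105.00) = 882000.00 in³
ΣAy_c = (1260.00)(35.00) + (7140.00)(87.00) = 665280.00 in³
x_c = 882000.00 / 8400.00 = 105.00 in
y_c = 665280.00 / 8400.00 = 79.20 in

x_c = 105.00 in, y_c = 79.20 in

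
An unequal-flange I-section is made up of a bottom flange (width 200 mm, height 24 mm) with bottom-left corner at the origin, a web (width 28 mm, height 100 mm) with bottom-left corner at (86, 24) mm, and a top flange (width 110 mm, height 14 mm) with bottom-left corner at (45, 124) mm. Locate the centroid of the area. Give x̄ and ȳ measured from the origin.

x̄ = 100.00 mm, ȳ = 51.04 mm

Part | A | x̄ᵢ | ȳᵢ | A·x̄ᵢ | A·ȳᵢ
bottom flange | 4800.00 | 100.00 | 12.00 | 480000.00 | 57600.00
web | 2800.00 | 100.00 | 74.00 | 280000.00 | 207200.00
top flange | 1540.00 | 100.00 | 131.00 | 154000.00 | 201740.00
Σ | 9140.00 |  |  | 914000.00 | 466540.00
x̄ = 914000.00 / 9140.00 = 100.00 mm
ȳ = 466540.00 / 9140.00 = 51.04 mm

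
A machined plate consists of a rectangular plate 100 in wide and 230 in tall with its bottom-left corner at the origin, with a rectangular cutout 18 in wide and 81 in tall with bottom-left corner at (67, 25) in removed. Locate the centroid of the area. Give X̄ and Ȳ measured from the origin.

X̄ = 48.24 in, Ȳ = 118.35 in

Part | A | x̄ᵢ | ȳᵢ | A·x̄ᵢ | A·ȳᵢ
plate | 23000.00 | 50.00 | 115.00 | 1150000.00 | 2645000.00
hole | -1458.00 | 76.00 | 65.50 | -110808.00 | -95499.00
Σ | 21542.00 |  |  | 1039192.00 | 2549501.00
X̄ = 1039192.00 / 21542.00 = 48.24 in
Ȳ = 2549501.00 / 21542.00 = 118.35 in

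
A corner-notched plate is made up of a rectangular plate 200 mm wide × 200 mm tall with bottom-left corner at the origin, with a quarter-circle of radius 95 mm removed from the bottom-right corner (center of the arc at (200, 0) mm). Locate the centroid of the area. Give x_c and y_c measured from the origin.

x_c = 87.15 mm, y_c = 112.85 mm

plate: A = 200 × 200 = 40000.00, centroid at (100.00, 100.00).
removed quarter-circle: A = −¼π·95² = -7088.22, centroid at (159.68, 40.32).
ΣA = 32911.78 mm²
ΣAx_c = (40000.00)(100.00) + (-7088.22)(159.68) = 2868147.98 mm³
ΣAy_c = (40000.00)(100.00) + (-7088.22)(40.32) = 3714208.33 mm³
x_c = 2868147.98 / 32911.78 = 87.15 mm
y_c = 3714208.33 / 32911.78 = 112.85 mm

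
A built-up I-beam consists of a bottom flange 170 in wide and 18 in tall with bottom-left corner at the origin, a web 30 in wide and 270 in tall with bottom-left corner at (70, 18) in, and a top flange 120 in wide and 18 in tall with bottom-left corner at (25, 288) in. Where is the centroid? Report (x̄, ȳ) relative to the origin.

Part | A | x̄ᵢ | ȳᵢ | A·x̄ᵢ | A·ȳᵢ
bottom flange | 3060.00 | 85.00 | 9.00 | 260100.00 | 27540.00
web | 8100.00 | 85.00 | 153.00 | 688500.00 | 1239300.00
top flange | 2160.00 | 85.00 | 297.00 | 183600.00 | 641520.00
Σ | 13320.00 |  |  | 1132200.00 | 1908360.00
x̄ = 1132200.00 / 13320.00 = 85.00 in
ȳ = 1908360.00 / 13320.00 = 143.27 in

x̄ = 85.00 in, ȳ = 143.27 in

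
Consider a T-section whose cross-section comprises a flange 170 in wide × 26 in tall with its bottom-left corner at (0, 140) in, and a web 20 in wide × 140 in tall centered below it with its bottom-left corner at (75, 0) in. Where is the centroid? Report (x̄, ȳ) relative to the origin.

web: A = 20 × 140 = 2800.00, centroid at (85.00, 70.00).
flange: A = 170 × 26 = 4420.00, centroid at (85.00, 153.00).
ΣA = 7220.00 in², ΣAx̄ = 613700.00 in³, ΣAȳ = 872260.00 in³.
x̄ = 613700.00/7220.00 = 85.00 in; ȳ = 872260.00/7220.00 = 120.81 in.

x̄ = 85.00 in, ȳ = 120.81 in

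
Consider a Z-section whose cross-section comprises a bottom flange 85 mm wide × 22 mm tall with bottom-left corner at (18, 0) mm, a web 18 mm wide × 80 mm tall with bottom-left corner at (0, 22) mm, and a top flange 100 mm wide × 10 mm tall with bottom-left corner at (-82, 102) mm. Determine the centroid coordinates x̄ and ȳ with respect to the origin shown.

bottom flange: A = 85 × 22 = 1870.00, centroid at (60.50, 11.00).
web: A = 18 × 80 = 1440.00, centroid at (9.00, 62.00).
top flange: A = 100 × 10 = 1000.00, centroid at (-32.00, 107.00).
ΣA = 4310.00 mm²
ΣAx̄ = (1870.00)(60.50) + (1440.00)(9.00) + (1000.00)(-32.00) = 94095.00 mm³
ΣAȳ = (1870.00)(11.00) + (1440.00)(62.00) + (1000.00)(107.00) = 216850.00 mm³
x̄ = 94095.00 / 4310.00 = 21.83 mm
ȳ = 216850.00 / 4310.00 = 50.31 mm

x̄ = 21.83 mm, ȳ = 50.31 mm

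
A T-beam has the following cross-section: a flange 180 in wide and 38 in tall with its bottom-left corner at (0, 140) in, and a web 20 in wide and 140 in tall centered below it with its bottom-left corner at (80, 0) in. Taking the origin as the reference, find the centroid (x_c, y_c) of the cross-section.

web: A = 20 × 140 = 2800.00, centroid at (90.00, 70.00).
flange: A = 180 × 38 = 6840.00, centroid at (90.00, 159.00).
ΣA = 9640.00 in²
ΣAx_c = (2800.00)(90.00) + (6840.00)(90.00) = 867600.00 in³
ΣAy_c = (2800.00)(70.00) + (6840.00)(159.00) = 1283560.00 in³
x_c = 867600.00 / 9640.00 = 90.00 in
y_c = 1283560.00 / 9640.00 = 133.15 in

x_c = 90.00 in, y_c = 133.15 in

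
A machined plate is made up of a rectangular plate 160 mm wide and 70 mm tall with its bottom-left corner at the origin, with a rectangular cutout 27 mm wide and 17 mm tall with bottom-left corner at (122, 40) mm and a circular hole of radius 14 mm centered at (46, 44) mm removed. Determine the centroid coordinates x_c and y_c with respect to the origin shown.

x_c = 79.55 mm, y_c = 33.84 mm

Part | A | x̄ᵢ | ȳᵢ | A·x̄ᵢ | A·ȳᵢ
plate | 11200.00 | 80.00 | 35.00 | 896000.00 | 392000.00
hole 1 | -459.00 | 135.50 | 48.50 | -62194.50 | -22261.50
hole 2 | -615.75 | 46.00 | 44.00 | -28324.60 | -27093.10
Σ | 10125.25 |  |  | 805480.90 | 342645.40
x_c = 805480.90 / 10125.25 = 79.55 mm
y_c = 342645.40 / 10125.25 = 33.84 mm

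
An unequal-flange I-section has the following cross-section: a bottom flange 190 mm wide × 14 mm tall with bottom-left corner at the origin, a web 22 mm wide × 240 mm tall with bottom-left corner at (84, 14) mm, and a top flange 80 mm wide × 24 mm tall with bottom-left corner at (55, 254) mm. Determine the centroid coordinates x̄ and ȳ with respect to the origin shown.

bottom flange: A = 190 × 14 = 2660.00, centroid at (95.00, 7.00).
web: A = 22 × 240 = 5280.00, centroid at (95.00, 134.00).
top flange: A = 80 × 24 = 1920.00, centroid at (95.00, 266.00).
ΣA = 9860.00 mm²
ΣAx̄ = (2660.00)(95.00) + (5280.00)(95.00) + (1920.00)(95.00) = 936700.00 mm³
ΣAȳ = (2660.00)(7.00) + (5280.00)(134.00) + (1920.00)(266.00) = 1236860.00 mm³
x̄ = 936700.00 / 9860.00 = 95.00 mm
ȳ = 1236860.00 / 9860.00 = 125.44 mm

x̄ = 95.00 mm, ȳ = 125.44 mm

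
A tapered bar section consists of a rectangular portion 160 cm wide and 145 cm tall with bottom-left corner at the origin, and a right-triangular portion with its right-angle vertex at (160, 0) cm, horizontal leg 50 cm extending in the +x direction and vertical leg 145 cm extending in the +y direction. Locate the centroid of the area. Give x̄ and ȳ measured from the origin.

rectangular portion: A = 160 × 145 = 23200.00, centroid at (80.00, 72.50).
triangular portion: A = ½·50·145 = 3625.00, centroid at (176.67, 48.33).
ΣA = 26825.00 cm²
ΣAx̄ = (23200.00)(80.00) + (3625.00)(176.67) = 2496416.67 cm³
ΣAȳ = (23200.00)(72.50) + (3625.00)(48.33) = 1857208.33 cm³
x̄ = 2496416.67 / 26825.00 = 93.06 cm
ȳ = 1857208.33 / 26825.00 = 69.23 cm

x̄ = 93.06 cm, ȳ = 69.23 cm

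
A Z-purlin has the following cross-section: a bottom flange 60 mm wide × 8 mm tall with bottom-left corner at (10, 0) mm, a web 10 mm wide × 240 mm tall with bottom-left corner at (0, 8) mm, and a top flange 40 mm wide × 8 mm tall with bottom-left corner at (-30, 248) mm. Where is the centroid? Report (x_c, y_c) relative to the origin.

x_c = 8.75 mm, y_c = 121.80 mm

bottom flange: A = 60 × 8 = 480.00, centroid at (40.00, 4.00).
web: A = 10 × 240 = 2400.00, centroid at (5.00, 128.00).
top flange: A = 40 × 8 = 320.00, centroid at (-10.00, 252.00).
ΣA = 3200.00 mm²
ΣAx_c = (480.00)(40.00) + (2400.00)(5.00) + (320.00)(-10.00) = 28000.00 mm³
ΣAy_c = (480.00)(4.00) + (2400.00)(128.00) + (320.00)(252.00) = 389760.00 mm³
x_c = 28000.00 / 3200.00 = 8.75 mm
y_c = 389760.00 / 3200.00 = 121.80 mm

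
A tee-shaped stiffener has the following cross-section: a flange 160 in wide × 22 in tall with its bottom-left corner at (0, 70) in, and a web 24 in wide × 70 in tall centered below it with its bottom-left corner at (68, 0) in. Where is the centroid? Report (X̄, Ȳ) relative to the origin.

X̄ = 80.00 in, Ȳ = 66.14 in

web: A = 24 × 70 = 1680.00, centroid at (80.00, 35.00).
flange: A = 160 × 22 = 3520.00, centroid at (80.00, 81.00).
ΣA = 5200.00 in²
ΣAX̄ = (1680.00)(80.00) + (3520.00)(80.00) = 416000.00 in³
ΣAȲ = (1680.00)(35.00) + (3520.00)(81.00) = 343920.00 in³
X̄ = 416000.00 / 5200.00 = 80.00 in
Ȳ = 343920.00 / 5200.00 = 66.14 in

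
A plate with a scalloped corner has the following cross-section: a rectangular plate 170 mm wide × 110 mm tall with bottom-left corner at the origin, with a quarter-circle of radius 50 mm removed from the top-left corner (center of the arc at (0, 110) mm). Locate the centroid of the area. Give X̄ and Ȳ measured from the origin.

X̄ = 92.48 mm, Ȳ = 51.04 mm

Part | A | x̄ᵢ | ȳᵢ | A·x̄ᵢ | A·ȳᵢ
plate | 18700.00 | 85.00 | 55.00 | 1589500.00 | 1028500.00
removed quarter-circle | -1963.50 | 21.22 | 88.78 | -41666.67 | -174317.83
Σ | 16736.50 |  |  | 1547833.33 | 854182.17
X̄ = 1547833.33 / 16736.50 = 92.48 mm
Ȳ = 854182.17 / 16736.50 = 51.04 mm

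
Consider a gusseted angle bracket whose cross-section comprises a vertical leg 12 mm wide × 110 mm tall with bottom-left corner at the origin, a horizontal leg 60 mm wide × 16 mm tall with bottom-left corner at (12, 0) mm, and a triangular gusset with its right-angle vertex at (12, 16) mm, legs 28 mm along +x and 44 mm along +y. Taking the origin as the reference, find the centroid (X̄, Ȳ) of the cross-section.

vertical leg: A = 12 × 110 = 1320.00, centroid at (6.00, 55.00).
horizontal leg: A = 60 × 16 = 960.00, centroid at (42.00, 8.00).
gusset: A = ½·28·44 = 616.00, centroid at (21.33, 30.67).
ΣA = 2896.00 mm², ΣAX̄ = 61381.33 mm³, ΣAȲ = 99170.67 mm³.
X̄ = 61381.33/2896.00 = 21.20 mm; Ȳ = 99170.67/2896.00 = 34.24 mm.

X̄ = 21.20 mm, Ȳ = 34.24 mm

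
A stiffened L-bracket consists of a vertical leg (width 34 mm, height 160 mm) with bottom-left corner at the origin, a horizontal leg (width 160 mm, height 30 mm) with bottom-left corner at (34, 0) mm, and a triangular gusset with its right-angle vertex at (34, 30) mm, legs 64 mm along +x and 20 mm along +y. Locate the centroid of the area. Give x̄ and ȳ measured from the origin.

x̄ = 62.05 mm, ȳ = 48.77 mm

Part | A | x̄ᵢ | ȳᵢ | A·x̄ᵢ | A·ȳᵢ
vertical leg | 5440.00 | 17.00 | 80.00 | 92480.00 | 435200.00
horizontal leg | 4800.00 | 114.00 | 15.00 | 547200.00 | 72000.00
gusset | 640.00 | 55.33 | 36.67 | 35413.33 | 23466.67
Σ | 10880.00 |  |  | 675093.33 | 530666.67
x̄ = 675093.33 / 10880.00 = 62.05 mm
ȳ = 530666.67 / 10880.00 = 48.77 mm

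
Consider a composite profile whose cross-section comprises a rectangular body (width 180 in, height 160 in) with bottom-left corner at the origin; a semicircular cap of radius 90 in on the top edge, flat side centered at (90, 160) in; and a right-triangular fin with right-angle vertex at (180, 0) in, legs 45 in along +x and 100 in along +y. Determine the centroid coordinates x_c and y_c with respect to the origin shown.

x_c = 95.40 in, y_c = 111.96 in

rectangular body: A = 180 × 160 = 28800.00, centroid at (90.00, 80.00).
semicircular top: A = ½π·90² = 12723.45, centroid at (90.00, 198.20).
triangular fin: A = ½·45·100 = 2250.00, centroid at (195.00, 33.33).
ΣA = 43773.45 in², ΣAx_c = 4175860.52 in³, ΣAy_c = 4900752.04 in³.
x_c = 4175860.52/43773.45 = 95.40 in; y_c = 4900752.04/43773.45 = 111.96 in.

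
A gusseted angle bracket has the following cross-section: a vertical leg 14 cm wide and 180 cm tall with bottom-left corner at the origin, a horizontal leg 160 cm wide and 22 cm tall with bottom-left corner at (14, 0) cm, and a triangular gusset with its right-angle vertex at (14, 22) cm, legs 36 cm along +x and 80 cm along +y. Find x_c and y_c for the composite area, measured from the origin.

x_c = 51.60 cm, y_c = 44.87 cm

vertical leg: A = 14 × 180 = 2520.00, centroid at (7.00, 90.00).
horizontal leg: A = 160 × 22 = 3520.00, centroid at (94.00, 11.00).
gusset: A = ½·36·80 = 1440.00, centroid at (26.00, 48.67).
ΣA = 7480.00 cm²
ΣAx_c = (2520.00)(7.00) + (3520.00)(94.00) + (1440.00)(26.00) = 385960.00 cm³
ΣAy_c = (2520.00)(90.00) + (3520.00)(11.00) + (1440.00)(48.67) = 335600.00 cm³
x_c = 385960.00 / 7480.00 = 51.60 cm
y_c = 335600.00 / 7480.00 = 44.87 cm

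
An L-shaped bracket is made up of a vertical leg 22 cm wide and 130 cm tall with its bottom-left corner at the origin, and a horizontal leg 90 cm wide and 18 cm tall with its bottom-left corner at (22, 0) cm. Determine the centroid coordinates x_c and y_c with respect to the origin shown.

x_c = 31.25 cm, y_c = 44.75 cm

Part | A | x̄ᵢ | ȳᵢ | A·x̄ᵢ | A·ȳᵢ
vertical leg | 2860.00 | 11.00 | 65.00 | 31460.00 | 185900.00
horizontal leg | 1620.00 | 67.00 | 9.00 | 108540.00 | 14580.00
Σ | 4480.00 |  |  | 140000.00 | 200480.00
x_c = 140000.00 / 4480.00 = 31.25 cm
y_c = 200480.00 / 4480.00 = 44.75 cm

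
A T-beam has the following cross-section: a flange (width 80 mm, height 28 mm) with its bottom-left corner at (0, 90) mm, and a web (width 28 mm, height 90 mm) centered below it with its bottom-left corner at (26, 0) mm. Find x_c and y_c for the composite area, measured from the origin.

x_c = 40.00 mm, y_c = 72.76 mm

Part | A | x̄ᵢ | ȳᵢ | A·x̄ᵢ | A·ȳᵢ
web | 2520.00 | 40.00 | 45.00 | 100800.00 | 113400.00
flange | 2240.00 | 40.00 | 104.00 | 89600.00 | 232960.00
Σ | 4760.00 |  |  | 190400.00 | 346360.00
x_c = 190400.00 / 4760.00 = 40.00 mm
y_c = 346360.00 / 4760.00 = 72.76 mm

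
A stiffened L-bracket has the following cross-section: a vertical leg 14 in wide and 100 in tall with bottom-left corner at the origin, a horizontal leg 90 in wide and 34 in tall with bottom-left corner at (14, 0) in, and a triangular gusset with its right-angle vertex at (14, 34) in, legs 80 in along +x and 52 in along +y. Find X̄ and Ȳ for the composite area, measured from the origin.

X̄ = 42.04 in, Ȳ = 34.98 in

Part | A | x̄ᵢ | ȳᵢ | A·x̄ᵢ | A·ȳᵢ
vertical leg | 1400.00 | 7.00 | 50.00 | 9800.00 | 70000.00
horizontal leg | 3060.00 | 59.00 | 17.00 | 180540.00 | 52020.00
gusset | 2080.00 | 40.67 | 51.33 | 84586.67 | 106773.33
Σ | 6540.00 |  |  | 274926.67 | 228793.33
X̄ = 274926.67 / 6540.00 = 42.04 in
Ȳ = 228793.33 / 6540.00 = 34.98 in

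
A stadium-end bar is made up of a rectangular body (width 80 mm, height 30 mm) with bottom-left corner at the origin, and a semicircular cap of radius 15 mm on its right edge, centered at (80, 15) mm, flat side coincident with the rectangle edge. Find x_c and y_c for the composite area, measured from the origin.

Part | A | x̄ᵢ | ȳᵢ | A·x̄ᵢ | A·ȳᵢ
rectangular body | 2400.00 | 40.00 | 15.00 | 96000.00 | 36000.00
semicircular end | 353.43 | 86.37 | 15.00 | 30524.33 | 5301.44
Σ | 2753.43 |  |  | 126524.33 | 41301.44
x_c = 126524.33 / 2753.43 = 45.95 mm
y_c = 41301.44 / 2753.43 = 15.00 mm

x_c = 45.95 mm, y_c = 15.00 mm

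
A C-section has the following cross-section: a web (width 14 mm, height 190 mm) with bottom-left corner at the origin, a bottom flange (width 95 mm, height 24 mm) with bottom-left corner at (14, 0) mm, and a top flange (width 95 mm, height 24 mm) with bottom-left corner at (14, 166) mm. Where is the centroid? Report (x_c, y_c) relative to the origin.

x_c = 41.42 mm, y_c = 95.00 mm

web: A = 14 × 190 = 2660.00, centroid at (7.00, 95.00).
bottom flange: A = 95 × 24 = 2280.00, centroid at (61.50, 12.00).
top flange: A = 95 × 24 = 2280.00, centroid at (61.50, 178.00).
ΣA = 7220.00 mm², ΣAx_c = 299060.00 mm³, ΣAy_c = 685900.00 mm³.
x_c = 299060.00/7220.00 = 41.42 mm; y_c = 685900.00/7220.00 = 95.00 mm.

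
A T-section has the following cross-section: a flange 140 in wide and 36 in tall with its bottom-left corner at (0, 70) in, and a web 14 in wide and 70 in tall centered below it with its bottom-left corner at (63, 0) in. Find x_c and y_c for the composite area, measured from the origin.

web: A = 14 × 70 = 980.00, centroid at (70.00, 35.00).
flange: A = 140 × 36 = 5040.00, centroid at (70.00, 88.00).
ΣA = 6020.00 in²
ΣAx_c = (980.00)(70.00) + (5040.00)(70.00) = 421400.00 in³
ΣAy_c = (980.00)(35.00) + (5040.00)(88.00) = 477820.00 in³
x_c = 421400.00 / 6020.00 = 70.00 in
y_c = 477820.00 / 6020.00 = 79.37 in

x_c = 70.00 in, y_c = 79.37 in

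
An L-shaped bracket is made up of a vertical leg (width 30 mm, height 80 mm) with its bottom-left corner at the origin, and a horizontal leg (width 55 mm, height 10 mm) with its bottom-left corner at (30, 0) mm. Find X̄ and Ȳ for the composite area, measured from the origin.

vertical leg: A = 30 × 80 = 2400.00, centroid at (15.00, 40.00).
horizontal leg: A = 55 × 10 = 550.00, centroid at (57.50, 5.00).
ΣA = 2950.00 mm², ΣAX̄ = 67625.00 mm³, ΣAȲ = 98750.00 mm³.
X̄ = 67625.00/2950.00 = 22.92 mm; Ȳ = 98750.00/2950.00 = 33.47 mm.

X̄ = 22.92 mm, Ȳ = 33.47 mm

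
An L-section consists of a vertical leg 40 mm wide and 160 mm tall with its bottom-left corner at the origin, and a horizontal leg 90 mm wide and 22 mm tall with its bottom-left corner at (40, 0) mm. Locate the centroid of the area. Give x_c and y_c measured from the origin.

Part | A | x̄ᵢ | ȳᵢ | A·x̄ᵢ | A·ȳᵢ
vertical leg | 6400.00 | 20.00 | 80.00 | 128000.00 | 512000.00
horizontal leg | 1980.00 | 85.00 | 11.00 | 168300.00 | 21780.00
Σ | 8380.00 |  |  | 296300.00 | 533780.00
x_c = 296300.00 / 8380.00 = 35.36 mm
y_c = 533780.00 / 8380.00 = 63.70 mm

x_c = 35.36 mm, y_c = 63.70 mm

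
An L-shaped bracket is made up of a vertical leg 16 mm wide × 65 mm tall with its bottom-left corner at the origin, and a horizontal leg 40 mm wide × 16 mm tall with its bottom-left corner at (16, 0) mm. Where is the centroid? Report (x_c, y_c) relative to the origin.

Part | A | x̄ᵢ | ȳᵢ | A·x̄ᵢ | A·ȳᵢ
vertical leg | 1040.00 | 8.00 | 32.50 | 8320.00 | 33800.00
horizontal leg | 640.00 | 36.00 | 8.00 | 23040.00 | 5120.00
Σ | 1680.00 |  |  | 31360.00 | 38920.00
x_c = 31360.00 / 1680.00 = 18.67 mm
y_c = 38920.00 / 1680.00 = 23.17 mm

x_c = 18.67 mm, y_c = 23.17 mm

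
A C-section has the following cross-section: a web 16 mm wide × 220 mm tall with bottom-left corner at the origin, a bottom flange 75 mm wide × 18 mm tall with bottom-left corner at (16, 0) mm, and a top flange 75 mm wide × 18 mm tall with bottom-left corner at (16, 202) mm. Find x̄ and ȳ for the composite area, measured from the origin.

x̄ = 27.75 mm, ȳ = 110.00 mm

Part | A | x̄ᵢ | ȳᵢ | A·x̄ᵢ | A·ȳᵢ
web | 3520.00 | 8.00 | 110.00 | 28160.00 | 387200.00
bottom flange | 1350.00 | 53.50 | 9.00 | 72225.00 | 12150.00
top flange | 1350.00 | 53.50 | 211.00 | 72225.00 | 284850.00
Σ | 6220.00 |  |  | 172610.00 | 684200.00
x̄ = 172610.00 / 6220.00 = 27.75 mm
ȳ = 684200.00 / 6220.00 = 110.00 mm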